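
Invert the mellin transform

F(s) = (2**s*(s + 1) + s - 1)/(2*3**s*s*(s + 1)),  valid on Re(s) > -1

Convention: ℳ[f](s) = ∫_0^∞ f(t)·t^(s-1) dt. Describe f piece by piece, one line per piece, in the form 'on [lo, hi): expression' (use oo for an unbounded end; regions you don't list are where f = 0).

invert the common scale on t to get t on [0, 1); 1/2 on [1, 2)
summing 2 kernel integrals split by 1/3 yields ℳ[f](s)
∫ 3*t·t^(s-1) over [0, 1/3)
∫ over [1/3, 2/3) of 1/2·t^(s-1) joins the sum

on [0, 1/3): 3*t
on [1/3, 2/3): 1/2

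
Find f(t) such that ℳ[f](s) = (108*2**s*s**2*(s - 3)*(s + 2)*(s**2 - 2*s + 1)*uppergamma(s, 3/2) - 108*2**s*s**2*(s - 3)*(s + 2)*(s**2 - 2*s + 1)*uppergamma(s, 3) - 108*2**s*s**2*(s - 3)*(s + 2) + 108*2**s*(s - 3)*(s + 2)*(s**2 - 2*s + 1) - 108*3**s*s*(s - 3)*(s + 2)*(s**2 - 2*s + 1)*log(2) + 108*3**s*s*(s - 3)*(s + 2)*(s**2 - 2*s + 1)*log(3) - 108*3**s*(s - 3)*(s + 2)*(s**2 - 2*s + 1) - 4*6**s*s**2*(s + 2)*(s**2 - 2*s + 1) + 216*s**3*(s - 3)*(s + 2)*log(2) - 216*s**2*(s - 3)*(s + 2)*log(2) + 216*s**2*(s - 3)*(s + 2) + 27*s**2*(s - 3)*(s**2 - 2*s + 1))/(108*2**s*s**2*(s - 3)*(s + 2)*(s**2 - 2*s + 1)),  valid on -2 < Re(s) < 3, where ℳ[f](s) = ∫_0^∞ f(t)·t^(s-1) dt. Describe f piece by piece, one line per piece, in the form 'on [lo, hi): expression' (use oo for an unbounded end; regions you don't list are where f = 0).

on [0, 1/2): t**2
on [1/2, 1): log(t)/t
on [1, 3/2): log(t)
on [3/2, 3): exp(-t)
on [3, oo): t**(-3)

cuts at 1/2, 1, 3/2, 3: linearity sums the 5 kernel integrals
piece [0, 1/2): integrate t**2 against the kernel
on [1/2, 1) integrate f = log(t)/t against the kernel
∫ log(t)·t^(s-1) over [1, 3/2)
on [3/2, 3): add ∫ exp(-t)·t^(s-1) dt
on [3, ∞) integrate f = t**(-3) against the kernel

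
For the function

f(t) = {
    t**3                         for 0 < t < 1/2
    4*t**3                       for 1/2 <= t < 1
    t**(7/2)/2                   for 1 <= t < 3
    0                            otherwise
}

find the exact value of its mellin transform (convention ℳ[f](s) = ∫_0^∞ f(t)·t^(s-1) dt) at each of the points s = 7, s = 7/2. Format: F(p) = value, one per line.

F(7) = 75713/215040 + 19683*sqrt(3)/7
F(7/2) = 14265/91 - 3*sqrt(2)/832

f breaks at 1/2, 1 into 3 integrals to sum
over [0, 1/2), the kernel integral of t**3 enters the sum
on [1/2, 1): add ∫ 4*t**3·t^(s-1) dt
segment 1 to 3 holds t**(7/2)/2; add its integral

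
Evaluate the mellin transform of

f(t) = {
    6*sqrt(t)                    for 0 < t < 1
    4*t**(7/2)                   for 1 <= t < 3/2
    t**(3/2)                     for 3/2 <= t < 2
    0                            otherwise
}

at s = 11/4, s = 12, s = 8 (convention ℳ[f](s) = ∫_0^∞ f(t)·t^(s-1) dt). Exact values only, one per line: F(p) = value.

linearity at 1, 3/2 turns ℳ[f](s) into 3 summed integrals
∫ over [0, 1) of 6*sqrt(t)·t^(s-1) joins the sum
on [1, 3/2): add ∫ 4*t**(7/2)·t^(s-1) dt
the [3/2, 2) slice contributes ∫ t**(3/2)·t^(s-1) dt

F(11/4) = 392/325 + 64*2**(1/4)/17 + 1296*2**(3/4)*3**(1/4)/425
F(12) = 172/775 + 3129597*sqrt(6)/63488 + 16384*sqrt(2)/27
F(8) = 140/391 + 728271*sqrt(6)/55936 + 1024*sqrt(2)/19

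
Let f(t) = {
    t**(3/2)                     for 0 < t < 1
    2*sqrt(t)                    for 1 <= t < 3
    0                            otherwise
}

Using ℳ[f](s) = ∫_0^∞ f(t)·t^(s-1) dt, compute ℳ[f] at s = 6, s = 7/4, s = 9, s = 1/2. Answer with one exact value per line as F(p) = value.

cuts at 1: linearity sums the 2 kernel integrals
[0, 1) adds the kernel integral of t**(3/2)
over [1, 3), the kernel integral of 2*sqrt(t) enters the sum

F(6) = -34/195 + 2916*sqrt(3)/13
F(7/4) = -68/117 + 8*3**(1/4)
F(9) = -46/399 + 78732*sqrt(3)/19
F(1/2) = 9/2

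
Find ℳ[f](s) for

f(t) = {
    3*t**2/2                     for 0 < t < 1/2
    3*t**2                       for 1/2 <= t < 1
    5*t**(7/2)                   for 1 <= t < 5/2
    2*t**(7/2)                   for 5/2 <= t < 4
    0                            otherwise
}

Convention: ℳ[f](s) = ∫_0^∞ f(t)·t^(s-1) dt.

(-3*2**(-s - 2)*(2*s + 7) + 8*4**(s + 7/2)*(s + 2) + 12*(5/2)**(s + 7/2)*(s + 2) - 8*s + 2)/(2*(s + 2)*(2*s + 7))
  Re(s) > -2

f breaks at 1/2, 1, 5/2 into 4 integrals to sum
segment [0, 1/2) carries 3*t**2/2; integrate it
the [1/2, 1) slice contributes ∫ 3*t**2·t^(s-1) dt
∫ 5*t**(7/2)·t^(s-1) over [1, 5/2)
∫ 2*t**(7/2)·t^(s-1) over [5/2, 4)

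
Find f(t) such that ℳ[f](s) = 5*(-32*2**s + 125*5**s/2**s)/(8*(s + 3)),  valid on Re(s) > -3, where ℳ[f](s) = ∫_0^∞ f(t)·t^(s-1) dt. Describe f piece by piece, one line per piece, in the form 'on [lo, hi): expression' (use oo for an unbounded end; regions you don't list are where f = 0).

on [0, 2): 5*t**3/2
on [2, 5/2): 5*t**3

the 2 pieces separated at 2 each add one integral
∫ 5*t**3/2·t^(s-1) over [0, 2)
between 2 and 5/2 the integrand is 5*t**3·t^(s-1)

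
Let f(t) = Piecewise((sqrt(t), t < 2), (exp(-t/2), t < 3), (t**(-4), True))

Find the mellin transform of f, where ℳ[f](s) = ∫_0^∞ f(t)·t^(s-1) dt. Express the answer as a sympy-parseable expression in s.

(2**s*(s - 4)*(2*s + 1)*uppergamma(s, 1) - 2**s*(s - 4)*(2*s + 1)*uppergamma(s, 3/2) + 2*2**(s + 1/2)*(s - 4) - 3**s*(2*s + 1)/81)/((s - 4)*(2*s + 1))
  -1/2 < Re(s) < 4

split f at 2, 3: ℳ[f](s) collects 3 kernel integrals
piece [0, 2): integrate sqrt(t) against the kernel
between 2 and 3 the integrand is exp(-t/2)·t^(s-1)
over [3, ∞), the kernel integral of t**(-4) enters the sum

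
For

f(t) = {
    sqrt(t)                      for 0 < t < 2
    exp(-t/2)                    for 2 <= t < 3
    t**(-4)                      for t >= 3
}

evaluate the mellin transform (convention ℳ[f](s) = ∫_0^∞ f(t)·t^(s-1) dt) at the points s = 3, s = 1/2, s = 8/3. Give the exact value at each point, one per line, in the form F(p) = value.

F(3) = -58*exp(-3/2) + 1/3 + 16*sqrt(2)/7 + 40*exp(-1)
F(1/2) = -sqrt(2)*sqrt(pi)*erfc(sqrt(6)/2) + 2*sqrt(3)/567 + sqrt(2)*sqrt(pi)*erfc(1) + 2
F(8/3) = -4*2**(2/3)*uppergamma(8/3, 3/2) + 3**(2/3)/12 + 48*2**(1/6)/19 + 4*2**(2/3)*uppergamma(8/3, 1)

summing 3 kernel integrals split by 2, 3 yields ℳ[f](s)
the [0, 2) slice contributes ∫ sqrt(t)·t^(s-1) dt
piece [2, 3): integrate exp(-t/2) against the kernel
piece [3, ∞): integrate t**(-4) against the kernel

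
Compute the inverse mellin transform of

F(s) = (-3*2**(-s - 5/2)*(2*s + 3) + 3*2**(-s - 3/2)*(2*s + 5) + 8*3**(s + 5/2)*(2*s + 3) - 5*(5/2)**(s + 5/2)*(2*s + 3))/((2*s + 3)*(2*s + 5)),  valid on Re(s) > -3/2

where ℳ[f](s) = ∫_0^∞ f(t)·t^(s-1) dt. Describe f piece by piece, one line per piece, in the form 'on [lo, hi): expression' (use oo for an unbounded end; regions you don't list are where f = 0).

integrate the 3 segments split at 1/2, 5/2, then add the results
∫ over [0, 1/2) of 3*t**(3/2)/2·t^(s-1) joins the sum
for t in [1/2, 5/2): the term is ∫ 3*t**(5/2)/2·t^(s-1)
for t in [5/2, 3): the term is ∫ 4*t**(5/2)·t^(s-1)

on [0, 1/2): 3*t**(3/2)/2
on [1/2, 5/2): 3*t**(5/2)/2
on [5/2, 3): 4*t**(5/2)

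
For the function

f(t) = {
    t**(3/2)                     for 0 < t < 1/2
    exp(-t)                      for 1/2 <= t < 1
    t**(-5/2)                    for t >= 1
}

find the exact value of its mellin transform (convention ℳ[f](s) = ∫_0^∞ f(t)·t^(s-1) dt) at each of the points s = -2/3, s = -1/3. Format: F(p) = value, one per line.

F(-2/3) = -uppergamma(-2/3, 1) + 6/19 + uppergamma(-2/3, 1/2) + 3*2**(1/6)/5
F(-1/3) = -uppergamma(-1/3, 1) + 6/17 + 3*2**(5/6)/14 + uppergamma(-1/3, 1/2)

slice at 1/2, 1, transform all 3 pieces, and sum them
for t in [0, 1/2): the term is ∫ t**(3/2)·t^(s-1)
segment [1/2, 1) carries exp(-t); integrate it
segment [1, ∞) carries t**(-5/2); integrate it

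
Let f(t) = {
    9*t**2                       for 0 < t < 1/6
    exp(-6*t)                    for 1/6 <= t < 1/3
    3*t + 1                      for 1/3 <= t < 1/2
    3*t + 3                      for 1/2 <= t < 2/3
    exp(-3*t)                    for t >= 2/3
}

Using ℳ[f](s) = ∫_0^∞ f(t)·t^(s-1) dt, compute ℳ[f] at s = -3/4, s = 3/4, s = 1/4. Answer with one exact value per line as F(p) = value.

F(-3/4) = 6**(3/4)*(-4*2**(1/4)/3 - uppergamma(-3/4, 2) + 2**(1/4)*uppergamma(-3/4, 2)/2 + uppergamma(-3/4, 1) + 1/5 + 8*3**(1/4)/9 + sqrt(2))
F(3/4) = 6**(1/4)*(-616*3**(3/4) - 440*2**(3/4) - 231*uppergamma(3/4, 2) + 21 + 231*2**(3/4)*uppergamma(3/4, 2) + 231*uppergamma(3/4, 1) + 2376*sqrt(2))/1386
F(1/4) = 6**(3/4)*(-360*3**(1/4) - 216*2**(1/4) - 45*uppergamma(1/4, 2) + 45*2**(1/4)*uppergamma(1/4, 2) + 5 + 45*uppergamma(1/4, 1) + 612*sqrt(2))/270

invert the common scale on t to get t**2 on [0, 1/2); exp(-2*t) on [1/2, 1); t + 1 on [1, 3/2); …
cuts at 1/6, 1/3, 1/2, 2/3: linearity sums the 5 kernel integrals
the [0, 1/6) slice contributes ∫ 9*t**2·t^(s-1) dt
segment 1/6 to 1/3 holds exp(-6*t); add its integral
[1/3, 1/2) adds the kernel integral of (3*t + 1)
on [1/2, 2/3): add ∫ (3*t + 3)·t^(s-1) dt
∫ exp(-3*t)·t^(s-1) over [2/3, ∞)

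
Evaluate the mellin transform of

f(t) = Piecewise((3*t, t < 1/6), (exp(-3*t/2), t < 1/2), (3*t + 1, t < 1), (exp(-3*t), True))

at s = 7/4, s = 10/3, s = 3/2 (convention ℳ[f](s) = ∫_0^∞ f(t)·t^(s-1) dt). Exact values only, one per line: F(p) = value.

the common scale on t comes off first: t on [0, 1/2); exp(-t/2) on [1/2, 3/2); t + 1 on [3/2, 3); …
slice at 1/6, 1/2, 1, transform all 4 pieces, and sum them
segment 0 to 1/6 holds 3*t; add its integral
for t in [1/6, 1/2): the term is ∫ exp(-3*t/2)·t^(s-1)
on [1/2, 1): add ∫ (3*t + 1)·t^(s-1) dt
over [1, ∞), the kernel integral of exp(-3*t) enters the sum

F(7/4) = 6**(1/4)*(-308*sqrt(2)*uppergamma(7/4, 3/4) - 129*3**(3/4) + 7 + 77*2**(3/4)*uppergamma(7/4, 3) + 308*sqrt(2)*uppergamma(7/4, 1/4) + 384*6**(3/4))/1386
F(10/3) = -8*18**(1/3)*uppergamma(10/3, 3/4)/81 - 21*2**(2/3)/520 + 6**(2/3)/11232 + 3**(2/3)*uppergamma(10/3, 3)/81 + 8*18**(1/3)*uppergamma(10/3, 1/4)/81 + 129/130
F(3/2) = -19*sqrt(2)/60 - sqrt(2)*exp(-3/4)/3 - sqrt(6)*sqrt(pi)*erfc(sqrt(3)/2)/9 + sqrt(3)*sqrt(pi)*erfc(sqrt(3))/18 + sqrt(6)/180 + exp(-3)/3 + sqrt(6)*exp(-1/4)/9 + sqrt(6)*sqrt(pi)*erfc(1/2)/9 + 28/15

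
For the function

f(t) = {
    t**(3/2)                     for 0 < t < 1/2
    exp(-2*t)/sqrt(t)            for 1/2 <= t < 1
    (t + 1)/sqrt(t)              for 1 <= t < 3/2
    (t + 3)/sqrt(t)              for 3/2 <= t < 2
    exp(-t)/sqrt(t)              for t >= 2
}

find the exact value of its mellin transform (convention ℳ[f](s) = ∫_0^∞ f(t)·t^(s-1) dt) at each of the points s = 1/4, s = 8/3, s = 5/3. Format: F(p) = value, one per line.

undo the shared t-power: t**(5/2) on [0, 1/2); sqrt(t)*exp(-2*t) on [1/2, 1); sqrt(t)*(t + 1) on [1, 3/2); …
invert the shared t-power to get t**2 on [0, 1/2); exp(-2*t) on [1/2, 1); t + 1 on [1, 3/2); …
summing 5 kernel integrals split by 1/2, 1, 3/2, 2 yields ℳ[f](s)
∫ t**(3/2)·t^(s-1) over [0, 1/2)
the [1/2, 1) slice contributes ∫ exp(-2*t)/sqrt(t)·t^(s-1) dt
[1, 3/2) adds the kernel integral of (t + 1)/sqrt(t)
segment [3/2, 2) carries (t + 3)/sqrt(t); integrate it
∫ exp(-t)/sqrt(t)·t^(s-1) over [2, ∞)

F(1/4) = 2**(1/4)*(-196*sqrt(2) - 42*uppergamma(-1/4, 2) + 21*2**(3/4)*uppergamma(-1/4, 2) + 6 + 42*uppergamma(-1/4, 1) + 56*2**(3/4) + 112*3**(3/4))/42
F(8/3) = 2**(5/6)*(-102600*3**(1/6) - 38400*2**(1/6) - 12350*uppergamma(13/6, 2) + 741 + 12350*uppergamma(13/6, 1) + 49400*2**(1/6)*uppergamma(13/6, 2) + 398400*2**(1/3))/98800
F(5/3) = 2**(5/6)*(-17784*3**(1/6) - 9120*2**(1/6) - 3458*uppergamma(7/6, 2) + 273 + 6916*2**(1/6)*uppergamma(7/6, 2) + 3458*uppergamma(7/6, 1) + 48336*2**(1/3))/13832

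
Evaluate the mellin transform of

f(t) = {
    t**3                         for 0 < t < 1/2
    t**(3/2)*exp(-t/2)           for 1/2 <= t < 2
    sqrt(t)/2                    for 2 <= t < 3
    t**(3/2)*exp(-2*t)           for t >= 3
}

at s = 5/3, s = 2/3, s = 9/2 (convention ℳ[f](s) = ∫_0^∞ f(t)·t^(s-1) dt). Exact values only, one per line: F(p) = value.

reversing the shared t-power: t**2 on [0, 1/2); sqrt(t)*exp(-t/2) on [1/2, 2); 1/(2*sqrt(t)) on [2, 3); …
back out the shared t-power: t**(3/2) on [0, 1/2); exp(-t/2) on [1/2, 2); 1/(2*t) on [2, 3); …
the 4 pieces separated at 1/2, 2, 3 each add one integral
for t in [0, 1/2): the term is ∫ t**3·t^(s-1)
on [1/2, 2) integrate f = t**(3/2)*exp(-t/2) against the kernel
segment 2 to 3 holds sqrt(t)/2; add its integral
between 3 and ∞ the integrand is t**(3/2)*exp(-2*t)·t^(s-1)

F(5/3) = -8*2**(1/6)*uppergamma(19/6, 1) - 12*2**(1/6)/13 + 3*2**(1/3)/448 + 2**(5/6)*uppergamma(19/6, 6)/16 + 27*3**(1/6)/13 + 8*2**(1/6)*uppergamma(19/6, 1/4)
F(2/3) = -4*2**(1/6)*uppergamma(13/6, 1) - 6*2**(1/6)/7 + 2**(5/6)*uppergamma(13/6, 6)/8 + 3*2**(1/3)/176 + 9*3**(1/6)/7 + 4*2**(1/6)*uppergamma(13/6, 1/4)
F(9/2) = -20864*exp(-1) + sqrt(2)/1920 + 2697*exp(-6)/8 + 211/10 + 157781*exp(-1/4)/16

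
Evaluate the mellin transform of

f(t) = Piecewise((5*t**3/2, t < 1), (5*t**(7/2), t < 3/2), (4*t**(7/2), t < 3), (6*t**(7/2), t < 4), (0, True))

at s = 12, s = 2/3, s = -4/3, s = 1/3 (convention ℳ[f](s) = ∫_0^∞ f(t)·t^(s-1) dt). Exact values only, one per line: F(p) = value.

treat the 4 regions marked off by 1, 3/2, 3 separately and sum
between 0 and 1 the integrand is 5*t**3/2·t^(s-1)
for t in [1, 3/2): the term is ∫ 5*t**(7/2)·t^(s-1)
between 3/2 and 3 the integrand is 4*t**(7/2)·t^(s-1)
[3, 4) adds the kernel integral of 6*t**(7/2)

F(12) = -57395628*sqrt(3)/31 + 14348907*sqrt(6)/1015808 + 154618822627/186
F(2/3) = -972*3**(1/6)/25 - 57/110 + 243*2**(5/6)*3**(1/6)/400 + 9216*2**(1/3)/25
F(-4/3) = -108*3**(1/6)/13 - 21/26 + 27*2**(5/6)*3**(1/6)/52 + 576*2**(1/3)/13
F(1/3) = -324*3**(5/6)/23 - 51/92 + 81*2**(1/6)*3**(5/6)/184 + 4608*2**(2/3)/23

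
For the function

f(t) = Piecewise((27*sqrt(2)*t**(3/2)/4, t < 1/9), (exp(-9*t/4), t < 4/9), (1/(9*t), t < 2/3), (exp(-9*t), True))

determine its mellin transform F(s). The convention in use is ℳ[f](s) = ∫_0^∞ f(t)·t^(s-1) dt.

strip the common scale on t: 3*sqrt(3)*t**(3/2) on [0, 1/6); exp(-3*t/2) on [1/6, 2/3); 1/(6*t) on [2/3, 1); …
remove the common scale on t first: 2*sqrt(2)*t**(3/2) on [0, 1/4); exp(-t) on [1/4, 1); 1/(4*t) on [1, 3/2); …
undo the common scale on t: t**(3/2) on [0, 1/2); exp(-t/2) on [1/2, 2); 1/(2*t) on [2, 3); …
linearity at 1/9, 4/9, 2/3 turns ℳ[f](s) into 4 summed integrals
on [0, 1/9): add ∫ 27*sqrt(2)*t**(3/2)/4·t^(s-1) dt
between 1/9 and 4/9 the integrand is exp(-9*t/4)·t^(s-1)
over [4/9, 2/3), the kernel integral of 1/(9*t) enters the sum
segment 2/3 to ∞ holds exp(-9*t); add its integral

(24**s*(s - 1)*(2*s + 3)*uppergamma(s, 1/4) - 24**s*(s - 1)*(2*s + 3)*uppergamma(s, 1) - 24**s*(2*s + 3)/4 + 36**s*(2*s + 3)/6 + 6**s*(s - 1)*(2*s + 3)*uppergamma(s, 6) + sqrt(2)*6**s*(s - 1)/2)/(54**s*(s - 1)*(2*s + 3))
  Re(s) > -3/2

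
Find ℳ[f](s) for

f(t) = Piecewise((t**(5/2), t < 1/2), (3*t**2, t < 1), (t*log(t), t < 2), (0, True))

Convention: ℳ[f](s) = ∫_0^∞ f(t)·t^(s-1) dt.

(-8*2**(2*s)*(s + 2)*(2*s + 5) + 12*2**s*(s + 1)**2*(2*s + 5) + 4*2**s*(s + 2)*(2*s + 5) + 8*4**s*(s + 1)*(s + 2)*(2*s + 5)*log(2) + sqrt(2)*(s + 1)**2*(s + 2) - 3*(s + 1)**2*(2*s + 5))/(4*2**s*(s + 1)**2*(s + 2)*(2*s + 5))
  Re(s) > -5/2

reversing the shared t-power: t**(3/2) on [0, 1/2); 3*t on [1/2, 1); log(t) on [1, 2)
along the cuts 1/2, 1, ℳ[f](s) splits into 3 integrals
the [0, 1/2) slice contributes ∫ t**(5/2)·t^(s-1) dt
on [1/2, 1): add ∫ 3*t**2·t^(s-1) dt
∫ over [1, 2) of t*log(t)·t^(s-1) joins the sum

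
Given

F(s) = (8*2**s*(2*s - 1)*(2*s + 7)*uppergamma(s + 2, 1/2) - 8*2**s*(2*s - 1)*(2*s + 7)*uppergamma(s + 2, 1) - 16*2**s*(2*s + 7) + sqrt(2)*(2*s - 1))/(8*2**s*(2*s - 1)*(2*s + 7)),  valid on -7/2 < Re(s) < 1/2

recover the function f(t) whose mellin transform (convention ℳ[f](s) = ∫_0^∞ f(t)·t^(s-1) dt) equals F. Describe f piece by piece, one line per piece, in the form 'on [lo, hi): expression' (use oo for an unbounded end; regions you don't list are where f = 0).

on [0, 1/2): t**(7/2)
on [1/2, 1): t**2*exp(-t)
on [1, oo): 1/sqrt(t)

reversing the shared t-power: t**(3/2) on [0, 1/2); exp(-t) on [1/2, 1); t**(-5/2) on [1, ∞)
along the cuts 1/2, 1, ℳ[f](s) splits into 3 integrals
∫ over [0, 1/2) of t**(7/2)·t^(s-1) joins the sum
[1/2, 1) adds the kernel integral of t**2*exp(-t)
segment [1, ∞) carries 1/sqrt(t); integrate it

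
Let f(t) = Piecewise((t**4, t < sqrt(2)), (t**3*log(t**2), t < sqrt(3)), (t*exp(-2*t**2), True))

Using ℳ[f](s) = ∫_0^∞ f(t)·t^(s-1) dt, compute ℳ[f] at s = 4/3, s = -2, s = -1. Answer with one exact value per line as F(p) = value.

F(4/3) = -162*3**(1/6)/169 - 12*2**(1/6)*log(2)/13 + 2**(5/6)*uppergamma(7/6, 6)/8 + 72*2**(1/6)/169 + 3*2**(2/3)/4 + 27*3**(1/6)*log(3)/13
F(-2) = -2*sqrt(3) - sqrt(2)*sqrt(pi)*erfc(sqrt(6)) + sqrt(3)*exp(-6)/3 + sqrt(6)*log(3**(3*sqrt(2))/2**(2*sqrt(3)))/6 + 1 + 2*sqrt(2)
F(-1) = -log(2) - 1/2 - Ei(-6)/2 + 2*sqrt(2)/3 + 3*log(3)/2

the shared t-power comes off first: t**3 on [0, sqrt(2)); t**2*log(t**2) on [sqrt(2), sqrt(3)); exp(-2*t**2) on [sqrt(3), ∞)
reversing the power substitution: t**(3/2) on [0, 2); t*log(t) on [2, 3); exp(-2*t) on [3, ∞)
integrate the 3 segments split at sqrt(2), sqrt(3), then add the results
∫ over [0, sqrt(2)) of t**4·t^(s-1) joins the sum
piece [sqrt(2), sqrt(3)): integrate t**3*log(t**2) against the kernel
[sqrt(3), ∞) adds the kernel integral of t*exp(-2*t**2)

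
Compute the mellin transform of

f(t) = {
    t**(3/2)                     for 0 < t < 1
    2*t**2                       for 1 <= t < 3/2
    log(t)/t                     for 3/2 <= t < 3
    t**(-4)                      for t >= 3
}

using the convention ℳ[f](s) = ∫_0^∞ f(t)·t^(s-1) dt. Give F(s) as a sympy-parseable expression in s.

treat the 4 regions marked off by 1, 3/2, 3 separately and sum
between 0 and 1 the integrand is t**(3/2)·t^(s-1)
the [1, 3/2) slice contributes ∫ 2*t**2·t^(s-1) dt
the [3/2, 3) slice contributes ∫ log(t)/t·t^(s-1) dt
∫ over [3, ∞) of t**(-4)·t^(s-1) joins the sum

(324*2**s*(s - 4)*(s + 2)*(s**2 - 2*s + 1) - 324*2**s*(s - 4)*(2*s + 3)*(s**2 - 2*s + 1) - 108*3**s*s*(s - 4)*(s + 2)*(2*s + 3)*log(3) + 108*3**s*s*(s - 4)*(s + 2)*(2*s + 3)*log(2) - 108*3**s*(s - 4)*(s + 2)*(2*s + 3)*log(2) + 108*3**s*(s - 4)*(s + 2)*(2*s + 3) + 108*3**s*(s - 4)*(s + 2)*(2*s + 3)*log(3) + 729*3**s*(s - 4)*(2*s + 3)*(s**2 - 2*s + 1) + 54*6**s*s*(s - 4)*(s + 2)*(2*s + 3)*log(3) - 54*6**s*(s - 4)*(s + 2)*(2*s + 3)*log(3) - 54*6**s*(s - 4)*(s + 2)*(2*s + 3) - 2*6**s*(s + 2)*(2*s + 3)*(s**2 - 2*s + 1))/(162*2**s*(s - 4)*(s + 2)*(2*s + 3)*(s**2 - 2*s + 1))
  -3/2 < Re(s) < 4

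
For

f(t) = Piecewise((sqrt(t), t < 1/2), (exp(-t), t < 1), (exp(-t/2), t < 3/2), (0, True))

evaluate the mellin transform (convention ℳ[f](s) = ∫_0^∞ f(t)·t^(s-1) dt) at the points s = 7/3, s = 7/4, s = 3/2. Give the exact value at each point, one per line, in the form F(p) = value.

along the cuts 1/2, 1, ℳ[f](s) splits into 3 integrals
for t in [0, 1/2): the term is ∫ sqrt(t)·t^(s-1)
∫ over [1/2, 1) of exp(-t)·t^(s-1) joins the sum
between 1 and 3/2 the integrand is exp(-t/2)·t^(s-1)

F(7/3) = -4*2**(1/3)*uppergamma(7/3, 3/4) - uppergamma(7/3, 1) + 3*2**(1/6)/68 + uppergamma(7/3, 1/2) + 4*2**(1/3)*uppergamma(7/3, 1/2)
F(7/4) = -2*2**(3/4)*uppergamma(7/4, 3/4) - uppergamma(7/4, 1) + 2**(3/4)/18 + uppergamma(7/4, 1/2) + 2*2**(3/4)*uppergamma(7/4, 1/2)
F(3/2) = -sqrt(6)*exp(-3/4) - sqrt(2)*sqrt(pi)*erfc(sqrt(3)/2) - exp(-1) - sqrt(pi)*erfc(1)/2 + 1/8 + sqrt(pi)*erfc(sqrt(2)/2)/2 + sqrt(2)*exp(-1/2)/2 + sqrt(2)*sqrt(pi)*erfc(sqrt(2)/2) + 2*exp(-1/2)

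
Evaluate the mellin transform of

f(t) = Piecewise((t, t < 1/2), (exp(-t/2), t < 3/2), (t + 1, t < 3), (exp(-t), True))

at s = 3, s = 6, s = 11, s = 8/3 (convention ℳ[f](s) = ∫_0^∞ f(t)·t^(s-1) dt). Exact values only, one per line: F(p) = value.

F(3) = -65*exp(-3/4)/2 + 17*exp(-3) + 41*exp(-1/4)/2 + 215/8
F(6) = -260103*exp(-3/4)/16 + 2208*exp(-3) + 384913/896 + 157781*exp(-1/4)/16
F(11) = -8055338729409*exp(-3/4)/512 + 4080204709/67584 + 72865089*exp(-3) + 4885809916361*exp(-1/4)/512
F(8/3) = 2**(1/3)*(-2816*2**(1/3)*uppergamma(8/3, 3/4) - 621*3**(2/3) + 12 + 352*2**(2/3)*uppergamma(8/3, 3) + 2816*2**(1/3)*uppergamma(8/3, 1/4) + 3780*6**(2/3))/704

f breaks at 1/2, 3/2, 3 into 4 integrals to sum
segment 0 to 1/2 holds t; add its integral
the [1/2, 3/2) slice contributes ∫ exp(-t/2)·t^(s-1) dt
∫ over [3/2, 3) of (t + 1)·t^(s-1) joins the sum
[3, ∞) adds the kernel integral of exp(-t)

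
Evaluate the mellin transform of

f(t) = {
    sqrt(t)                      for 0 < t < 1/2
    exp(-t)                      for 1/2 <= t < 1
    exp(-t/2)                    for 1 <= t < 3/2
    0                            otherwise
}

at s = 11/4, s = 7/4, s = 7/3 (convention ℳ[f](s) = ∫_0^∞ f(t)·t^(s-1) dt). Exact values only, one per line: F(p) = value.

F(11/4) = -4*2**(3/4)*uppergamma(11/4, 3/4) - uppergamma(11/4, 1) + 2**(3/4)/52 + uppergamma(11/4, 1/2) + 4*2**(3/4)*uppergamma(11/4, 1/2)
F(7/4) = -2*2**(3/4)*uppergamma(7/4, 3/4) - uppergamma(7/4, 1) + 2**(3/4)/18 + uppergamma(7/4, 1/2) + 2*2**(3/4)*uppergamma(7/4, 1/2)
F(7/3) = -4*2**(1/3)*uppergamma(7/3, 3/4) - uppergamma(7/3, 1) + 3*2**(1/6)/68 + uppergamma(7/3, 1/2) + 4*2**(1/3)*uppergamma(7/3, 1/2)

integrate the 3 segments split at 1/2, 1, then add the results
segment [0, 1/2) carries sqrt(t); integrate it
over [1/2, 1), the kernel integral of exp(-t) enters the sum
[1, 3/2) adds the kernel integral of exp(-t/2)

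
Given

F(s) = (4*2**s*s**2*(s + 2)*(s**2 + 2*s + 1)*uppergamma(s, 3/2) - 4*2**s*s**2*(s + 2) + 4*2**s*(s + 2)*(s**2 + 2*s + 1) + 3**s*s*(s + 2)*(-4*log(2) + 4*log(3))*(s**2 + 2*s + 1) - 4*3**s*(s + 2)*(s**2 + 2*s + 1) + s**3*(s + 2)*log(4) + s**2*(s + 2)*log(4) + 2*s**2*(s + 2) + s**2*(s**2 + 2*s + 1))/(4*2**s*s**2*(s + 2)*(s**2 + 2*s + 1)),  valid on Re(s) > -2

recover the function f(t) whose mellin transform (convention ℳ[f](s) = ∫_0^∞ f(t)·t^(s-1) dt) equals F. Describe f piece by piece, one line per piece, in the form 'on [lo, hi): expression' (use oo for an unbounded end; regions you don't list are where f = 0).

summing 4 kernel integrals split by 1/2, 1, 3/2 yields ℳ[f](s)
∫ over [0, 1/2) of t**2·t^(s-1) joins the sum
segment 1/2 to 1 holds t*log(t); add its integral
on [1, 3/2) integrate f = log(t) against the kernel
the [3/2, ∞) slice contributes ∫ exp(-t)·t^(s-1) dt

on [0, 1/2): t**2
on [1/2, 1): t*log(t)
on [1, 3/2): log(t)
on [3/2, oo): exp(-t)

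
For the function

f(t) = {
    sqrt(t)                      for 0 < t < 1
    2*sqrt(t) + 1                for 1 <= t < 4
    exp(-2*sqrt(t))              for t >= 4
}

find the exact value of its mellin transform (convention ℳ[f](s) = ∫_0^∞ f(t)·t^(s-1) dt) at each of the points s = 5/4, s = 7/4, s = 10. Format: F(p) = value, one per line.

F(5/4) = (sqrt(2)*(105*sqrt(pi)*exp(4)*erfc(2) + 1540)/560 + (-768 + 6912*sqrt(2))*exp(4)/560)*exp(-4)
F(7/4) = (sqrt(2)*(945*sqrt(pi)*exp(4)*erfc(2) + 29988)/4032 + (-4096 + 75776*sqrt(2))*exp(4)/4032)*exp(-4)
F(10) = 7060409/14 + 101342733385781*exp(-4)/8

strip the power substitution: t on [0, 1); 2*t + 1 on [1, 2); exp(-2*t) on [2, ∞)
along the cuts 1, 4, ℳ[f](s) splits into 3 integrals
for t in [0, 1): the term is ∫ sqrt(t)·t^(s-1)
piece [1, 4): integrate (2*sqrt(t) + 1) against the kernel
∫ exp(-2*sqrt(t))·t^(s-1) over [4, ∞)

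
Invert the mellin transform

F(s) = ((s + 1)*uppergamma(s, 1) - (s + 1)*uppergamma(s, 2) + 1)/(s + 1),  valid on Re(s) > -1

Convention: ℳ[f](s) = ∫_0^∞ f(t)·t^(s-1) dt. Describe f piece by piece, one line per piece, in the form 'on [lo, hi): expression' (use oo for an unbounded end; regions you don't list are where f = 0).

breakpoints 1: one integral from each of the 2 segments
piece [0, 1): integrate t against the kernel
between 1 and 2 the integrand is exp(-t)·t^(s-1)

on [0, 1): t
on [1, 2): exp(-t)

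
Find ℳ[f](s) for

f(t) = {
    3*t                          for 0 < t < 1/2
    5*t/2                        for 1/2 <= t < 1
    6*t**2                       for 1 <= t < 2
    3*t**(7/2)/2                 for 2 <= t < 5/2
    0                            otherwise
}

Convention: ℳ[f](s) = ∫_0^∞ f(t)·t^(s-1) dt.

split f at 1/2, 1, 2: ℳ[f](s) collects 4 kernel integrals
on [0, 1/2): add ∫ 3*t·t^(s-1) dt
[1/2, 1) adds the kernel integral of 5*t/2
segment [1, 2) carries 6*t**2; integrate it
over [2, 5/2), the kernel integral of 3*t**(7/2)/2 enters the sum

(2**(-s - 1)*(s + 2)*(2*s + 7) + 12*2**(s + 2)*(s + 1)*(2*s + 7) - 6*2**(s + 7/2)*(s + 1)*(s + 2) + 6*(5/2)**(s + 7/2)*(s + 1)*(s + 2) - 12*(s + 1)*(2*s + 7) + 5*(s + 2)*(2*s + 7))/(2*(s + 1)*(s + 2)*(2*s + 7))
  Re(s) > -1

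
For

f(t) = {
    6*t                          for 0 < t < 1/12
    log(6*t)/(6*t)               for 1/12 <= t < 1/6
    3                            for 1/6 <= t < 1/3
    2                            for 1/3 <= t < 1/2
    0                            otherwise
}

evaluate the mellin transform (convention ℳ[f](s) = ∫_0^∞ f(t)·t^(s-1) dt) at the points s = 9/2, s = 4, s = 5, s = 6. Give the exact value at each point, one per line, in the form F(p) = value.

F(9/2) = sqrt(3)*(-58080*sqrt(2) + 2772*log(2) + 553169 + 2794176*sqrt(6))/603542016
F(4) = log(2)/31104 + 62869/1866240
F(5) = log(2)/497664 + 79061/5971968
F(6) = log(2)/7464960 + 17010271/3135283200

peel off the common scale on t: 3*t on [0, 1/6); log(3*t)/(3*t) on [1/6, 1/3); 3 on [1/3, 2/3); …
remove the common scale on t first: 2*t on [0, 1/4); log(2*t)/(2*t) on [1/4, 1/2); 3 on [1/2, 1); …
undo the common scale on t: t on [0, 1/2); log(t)/t on [1/2, 1); 3 on [1, 2); …
linearity at 1/12, 1/6, 1/3 turns ℳ[f](s) into 4 summed integrals
on [0, 1/12): add ∫ 6*t·t^(s-1) dt
segment 1/12 to 1/6 holds log(6*t)/(6*t); add its integral
∫ over [1/6, 1/3) of 3·t^(s-1) joins the sum
∫ 2·t^(s-1) over [1/3, 1/2)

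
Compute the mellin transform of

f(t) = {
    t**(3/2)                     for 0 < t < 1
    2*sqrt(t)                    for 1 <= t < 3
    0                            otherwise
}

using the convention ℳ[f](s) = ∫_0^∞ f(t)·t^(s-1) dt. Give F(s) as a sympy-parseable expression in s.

(4*sqrt(3)*3**s*(2*s + 3) - 4*s - 10)/((2*s + 1)*(2*s + 3))
  Re(s) > -3/2

summing 2 kernel integrals split by 1 yields ℳ[f](s)
between 0 and 1 the integrand is t**(3/2)·t^(s-1)
on [1, 3) integrate f = 2*sqrt(t) against the kernel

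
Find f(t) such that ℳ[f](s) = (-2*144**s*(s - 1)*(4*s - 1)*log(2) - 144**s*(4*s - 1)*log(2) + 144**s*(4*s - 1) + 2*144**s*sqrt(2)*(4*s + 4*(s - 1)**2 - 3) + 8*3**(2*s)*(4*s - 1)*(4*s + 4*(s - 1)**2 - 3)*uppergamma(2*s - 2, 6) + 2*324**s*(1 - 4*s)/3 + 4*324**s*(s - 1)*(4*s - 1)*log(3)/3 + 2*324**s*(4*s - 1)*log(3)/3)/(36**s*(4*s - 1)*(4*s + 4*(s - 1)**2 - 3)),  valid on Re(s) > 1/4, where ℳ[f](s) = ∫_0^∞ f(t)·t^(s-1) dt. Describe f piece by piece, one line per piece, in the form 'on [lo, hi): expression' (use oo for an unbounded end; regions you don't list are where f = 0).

the shared t-power comes off first: t**(3/4) on [0, 4); sqrt(t)*log(sqrt(t)) on [4, 9); exp(-2*sqrt(t)) on [9, ∞)
remove the power substitution first: t**(3/2) on [0, 2); t*log(t) on [2, 3); exp(-2*t) on [3, ∞)
summing 3 kernel integrals split by 4, 9 yields ℳ[f](s)
piece [0, 4): integrate t**(-1/4) against the kernel
the [4, 9) slice contributes ∫ log(sqrt(t))/sqrt(t)·t^(s-1) dt
segment 9 to ∞ holds exp(-2*sqrt(t))/t; add its integral

on [0, 4): t**(-1/4)
on [4, 9): log(sqrt(t))/sqrt(t)
on [9, oo): exp(-2*sqrt(t))/t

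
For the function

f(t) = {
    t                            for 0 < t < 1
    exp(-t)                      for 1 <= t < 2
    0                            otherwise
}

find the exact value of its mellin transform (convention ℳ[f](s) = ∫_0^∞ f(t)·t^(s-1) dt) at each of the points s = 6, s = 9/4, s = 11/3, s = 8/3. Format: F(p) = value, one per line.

F(6) = -872*exp(-2) + 1/7 + 326*exp(-1)
F(9/4) = -uppergamma(9/4, 2) + 4/13 + uppergamma(9/4, 1)
F(11/3) = -uppergamma(11/3, 2) + 3/14 + uppergamma(11/3, 1)
F(8/3) = -uppergamma(8/3, 2) + 3/11 + uppergamma(8/3, 1)

breakpoints 1: one integral from each of the 2 segments
segment [0, 1) carries t; integrate it
segment 1 to 2 holds exp(-t); add its integral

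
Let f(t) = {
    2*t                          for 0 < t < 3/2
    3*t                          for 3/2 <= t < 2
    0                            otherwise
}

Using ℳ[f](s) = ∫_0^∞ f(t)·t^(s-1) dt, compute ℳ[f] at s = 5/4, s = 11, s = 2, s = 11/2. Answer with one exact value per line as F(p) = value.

F(5/4) = 2**(1/4)*(-3*sqrt(2)*3**(1/4) + 32)/6
F(11) = 16600069/16384
F(2) = 55/8
F(11/2) = -729*sqrt(6)/832 + 384*sqrt(2)/13

along the cuts 3/2, ℳ[f](s) splits into 2 integrals
∫ over [0, 3/2) of 2*t·t^(s-1) joins the sum
segment [3/2, 2) carries 3*t; integrate it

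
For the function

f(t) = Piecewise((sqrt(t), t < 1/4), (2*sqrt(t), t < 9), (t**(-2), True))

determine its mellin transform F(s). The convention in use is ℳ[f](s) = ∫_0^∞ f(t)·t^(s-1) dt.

(-36**s*(2*s + 1) + 972*6**(2*s)*(s - 2) - 81*s + 162)/(81*4**s*(s - 2)*(2*s + 1))
  -1/2 < Re(s) < 2

the power substitution comes off first: t on [0, 1/2); 2*t on [1/2, 3); t**(-4) on [3, ∞)
treat the 3 regions marked off by 1/4, 9 separately and sum
on [0, 1/4): add ∫ sqrt(t)·t^(s-1) dt
over [1/4, 9), the kernel integral of 2*sqrt(t) enters the sum
segment [9, ∞) carries t**(-2); integrate it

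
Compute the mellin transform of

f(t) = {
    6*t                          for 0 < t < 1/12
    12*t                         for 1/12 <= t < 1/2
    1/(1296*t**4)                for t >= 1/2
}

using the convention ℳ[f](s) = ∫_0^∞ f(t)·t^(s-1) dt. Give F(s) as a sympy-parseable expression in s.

(970*6**s*s - 3890*6**s - 81*s + 324)/(162*12**s*(s**2 - 3*s - 4))
  -1 < Re(s) < 4

peel off the common scale on t: 2*t on [0, 1/4); 4*t on [1/4, 3/2); 1/(16*t**4) on [3/2, ∞)
strip the common scale on t: t on [0, 1/2); 2*t on [1/2, 3); t**(-4) on [3, ∞)
split f at 1/12, 1/2: ℳ[f](s) collects 3 kernel integrals
on [0, 1/12) integrate f = 6*t against the kernel
on [1/12, 1/2) integrate f = 12*t against the kernel
the [1/2, ∞) slice contributes ∫ 1/(1296*t**4)·t^(s-1) dt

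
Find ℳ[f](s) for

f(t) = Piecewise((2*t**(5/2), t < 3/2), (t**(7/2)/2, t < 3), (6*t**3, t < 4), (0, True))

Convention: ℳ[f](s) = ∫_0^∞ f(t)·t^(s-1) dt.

(-6*3**(s + 3)*(2*s + 5)*(2*s + 7) + 3**(s + 7/2)*(s + 3)*(2*s + 5) + 4*(3/2)**(s + 5/2)*(s + 3)*(2*s + 7) - (3/2)**(s + 7/2)*(s + 3)*(2*s + 5) + 6*4**(s + 3)*(2*s + 5)*(2*s + 7))/((s + 3)*(2*s + 5)*(2*s + 7))
  Re(s) > -5/2

integrate the 3 segments split at 3/2, 3, then add the results
∫ 2*t**(5/2)·t^(s-1) over [0, 3/2)
∫ over [3/2, 3) of t**(7/2)/2·t^(s-1) joins the sum
on [3, 4) integrate f = 6*t**3 against the kernel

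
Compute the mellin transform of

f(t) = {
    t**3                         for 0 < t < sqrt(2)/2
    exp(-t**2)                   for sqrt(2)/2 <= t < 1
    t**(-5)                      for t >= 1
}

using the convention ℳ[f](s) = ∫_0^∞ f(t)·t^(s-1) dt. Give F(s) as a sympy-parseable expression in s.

(2*2**(s/2)*(s - 5)*(s + 3)*uppergamma(s/2, 1/2) - 2*2**(s/2)*(s - 5)*(s + 3)*uppergamma(s/2, 1) - 4*2**(s/2)*(s + 3) + sqrt(2)*(s - 5))/(4*2**(s/2)*(s - 5)*(s + 3))
  -3 < Re(s) < 5

invert the power substitution to get t**(3/2) on [0, 1/2); exp(-t) on [1/2, 1); t**(-5/2) on [1, ∞)
summing 3 kernel integrals split by sqrt(2)/2, 1 yields ℳ[f](s)
segment 0 to sqrt(2)/2 holds t**3; add its integral
segment sqrt(2)/2 to 1 holds exp(-t**2); add its integral
∫ over [1, ∞) of t**(-5)·t^(s-1) joins the sum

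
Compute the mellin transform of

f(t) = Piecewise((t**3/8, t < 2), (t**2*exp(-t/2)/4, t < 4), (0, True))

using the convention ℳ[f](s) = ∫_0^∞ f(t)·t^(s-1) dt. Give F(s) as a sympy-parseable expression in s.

remove the common scale on t first: t**3 on [0, 1); t**2*exp(-t) on [1, 2)
remove the shared t-power first: t on [0, 1); exp(-t) on [1, 2)
cuts at 2: linearity sums the 2 kernel integrals
piece [0, 2): integrate t**3/8 against the kernel
∫ over [2, 4) of t**2*exp(-t/2)/4·t^(s-1) joins the sum

2**s*((s + 3)*uppergamma(s + 2, 1) - (s + 3)*uppergamma(s + 2, 2) + 1)/(s + 3)
  Re(s) > -3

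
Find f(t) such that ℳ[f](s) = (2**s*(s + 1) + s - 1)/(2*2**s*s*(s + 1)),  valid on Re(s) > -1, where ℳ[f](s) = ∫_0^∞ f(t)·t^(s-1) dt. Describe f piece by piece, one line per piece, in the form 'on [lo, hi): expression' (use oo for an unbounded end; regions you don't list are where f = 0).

on [0, 1/2): 2*t
on [1/2, 1): 1/2

back out the common scale on t: t on [0, 1); 1/2 on [1, 2)
cuts at 1/2: linearity sums the 2 kernel integrals
on [0, 1/2) integrate f = 2*t against the kernel
on [1/2, 1) integrate f = 1/2 against the kernel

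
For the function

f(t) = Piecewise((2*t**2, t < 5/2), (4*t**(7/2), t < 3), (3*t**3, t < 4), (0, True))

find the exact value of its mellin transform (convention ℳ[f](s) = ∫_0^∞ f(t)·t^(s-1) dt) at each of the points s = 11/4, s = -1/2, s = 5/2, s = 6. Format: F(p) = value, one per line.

cuts at 5/2, 3: linearity sums the 3 kernel integrals
∫ 2*t**2·t^(s-1) over [0, 5/2)
for t in [5/2, 3): the term is ∫ 4*t**(7/2)·t^(s-1)
segment [3, 4) carries 3*t**3; integrate it

F(11/4) = -2916*3**(3/4)/23 - 625*2**(3/4)*5**(1/4)/8 + 625*2**(1/4)*5**(3/4)/76 + 11664*3**(1/4)/25 + 24576*sqrt(2)/23
F(-1/2) = -54*sqrt(3)/5 + 5*sqrt(10)/3 + 1607/30
F(5/2) = -1458*sqrt(3)/11 + 625*sqrt(10)/72 + 1520989/1056
F(6) = -1953125*sqrt(10)/2432 + 157464*sqrt(3)/19 + 249451939/3072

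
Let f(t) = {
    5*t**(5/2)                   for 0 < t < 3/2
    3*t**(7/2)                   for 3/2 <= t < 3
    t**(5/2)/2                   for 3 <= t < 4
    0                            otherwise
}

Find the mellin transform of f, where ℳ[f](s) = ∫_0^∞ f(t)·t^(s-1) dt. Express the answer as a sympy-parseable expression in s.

breakpoints 3/2, 3: one integral from each of the 3 segments
for t in [0, 3/2): the term is ∫ 5*t**(5/2)·t^(s-1)
piece [3/2, 3): integrate 3*t**(7/2) against the kernel
the [3, 4) slice contributes ∫ t**(5/2)/2·t^(s-1) dt

(512*2**(3*s)*s + 1792*2**(3*s) + 18*3**s*sqrt(6)*s + 225*3**s*sqrt(6) + 2448*sqrt(3)*6**s*s + 5976*sqrt(3)*6**s)/(8*2**s*(4*s**2 + 24*s + 35))
  Re(s) > -5/2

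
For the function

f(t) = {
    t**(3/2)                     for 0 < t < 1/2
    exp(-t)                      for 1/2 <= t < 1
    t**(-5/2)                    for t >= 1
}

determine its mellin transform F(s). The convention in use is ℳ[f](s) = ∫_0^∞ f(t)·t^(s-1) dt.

treat the 3 regions marked off by 1/2, 1 separately and sum
for t in [0, 1/2): the term is ∫ t**(3/2)·t^(s-1)
on [1/2, 1): add ∫ exp(-t)·t^(s-1) dt
∫ t**(-5/2)·t^(s-1) over [1, ∞)

(2*2**s*(2*s - 5)*(2*s + 3)*uppergamma(s, 1/2) - 2*2**s*(2*s - 5)*(2*s + 3)*uppergamma(s, 1) - 4*2**s*(2*s + 3) + sqrt(2)*(2*s - 5))/(2*2**s*(2*s - 5)*(2*s + 3))
  -3/2 < Re(s) < 5/2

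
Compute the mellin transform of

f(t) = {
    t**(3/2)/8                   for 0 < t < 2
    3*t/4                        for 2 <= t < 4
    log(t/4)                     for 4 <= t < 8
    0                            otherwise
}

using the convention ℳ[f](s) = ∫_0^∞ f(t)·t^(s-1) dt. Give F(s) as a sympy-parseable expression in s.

strip the common scale on t: sqrt(2)*t**(3/2)/4 on [0, 1); 3*t/2 on [1, 2); log(t/2) on [2, 4)
strip the common scale on t: t**(3/2) on [0, 1/2); 3*t on [1/2, 1); log(t) on [1, 2)
integrate the 3 segments split at 2, 4, then add the results
piece [0, 2): integrate t**(3/2)/8 against the kernel
on [2, 4) integrate f = 3*t/4 against the kernel
[4, 8) adds the kernel integral of log(t/4)

2**s*(2*2**(2*s)*s*(s + 1)*(2*s + 3)*log(2) - 2*2**(2*s)*(s + 1)*(2*s + 3) + 6*2**s*s**2*(2*s + 3) + 2*2**s*(s + 1)*(2*s + 3) + sqrt(2)*s**2*(s + 1) - 3*s**2*(2*s + 3))/(2*s**2*(s + 1)*(2*s + 3))
  Re(s) > -3/2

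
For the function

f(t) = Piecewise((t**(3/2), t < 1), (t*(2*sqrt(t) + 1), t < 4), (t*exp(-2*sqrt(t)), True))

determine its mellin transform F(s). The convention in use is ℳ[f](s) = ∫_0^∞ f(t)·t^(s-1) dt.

reversing the power substitution: t**3 on [0, 1); t**2*(2*t + 1) on [1, 2); t**2*exp(-2*t) on [2, ∞)
back out the shared t-power: t on [0, 1); 2*t + 1 on [1, 2); exp(-2*t) on [2, ∞)
breakpoints 1, 4: one integral from each of the 3 segments
[0, 1) adds the kernel integral of t**(3/2)
∫ t*(2*sqrt(t) + 1)·t^(s-1) over [1, 4)
over [4, ∞), the kernel integral of t*exp(-2*sqrt(t)) enters the sum

(80*2**(4*s)*(s + 1) + 8*2**(4*s) - 8*2**(2*s)*(s + 1) - 2*2**(2*s) + (s + 1)*(2*s + 3)*uppergamma(2*s + 2, 4))/(2*2**(2*s)*(s + 1)*(2*s + 3))
  Re(s) > -3/2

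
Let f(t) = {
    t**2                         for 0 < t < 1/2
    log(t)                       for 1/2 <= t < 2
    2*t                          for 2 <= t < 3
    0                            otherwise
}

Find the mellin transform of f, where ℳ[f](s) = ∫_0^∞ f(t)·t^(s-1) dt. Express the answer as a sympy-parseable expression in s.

(-16*2**(2*s)*s**2*(s + 2) + 4*2**(2*s)*s*(s + 1)*(s + 2)*log(2) - 4*2**(2*s)*(s + 1)*(s + 2) + 24*6**s*s**2*(s + 2) + s**2*(s + 1) + 4*s*(s + 1)*(s + 2)*log(2) + 4*(s + 1)*(s + 2))/(4*2**s*s**2*(s + 1)*(s + 2))
  Re(s) > -2

integrate the 3 segments split at 1/2, 2, then add the results
piece [0, 1/2): integrate t**2 against the kernel
the [1/2, 2) slice contributes ∫ log(t)·t^(s-1) dt
segment 2 to 3 holds 2*t; add its integral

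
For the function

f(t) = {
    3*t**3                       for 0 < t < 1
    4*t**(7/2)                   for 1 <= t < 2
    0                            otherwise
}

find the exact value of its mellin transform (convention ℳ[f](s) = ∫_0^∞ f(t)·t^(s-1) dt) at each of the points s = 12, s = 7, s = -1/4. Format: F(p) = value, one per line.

F(12) = -9/155 + 262144*sqrt(2)/31
F(7) = -17/210 + 8192*sqrt(2)/21
F(-1/4) = -20/143 + 128*2**(1/4)/13

along the cuts 1, ℳ[f](s) splits into 2 integrals
∫ 3*t**3·t^(s-1) over [0, 1)
over [1, 2), the kernel integral of 4*t**(7/2) enters the sum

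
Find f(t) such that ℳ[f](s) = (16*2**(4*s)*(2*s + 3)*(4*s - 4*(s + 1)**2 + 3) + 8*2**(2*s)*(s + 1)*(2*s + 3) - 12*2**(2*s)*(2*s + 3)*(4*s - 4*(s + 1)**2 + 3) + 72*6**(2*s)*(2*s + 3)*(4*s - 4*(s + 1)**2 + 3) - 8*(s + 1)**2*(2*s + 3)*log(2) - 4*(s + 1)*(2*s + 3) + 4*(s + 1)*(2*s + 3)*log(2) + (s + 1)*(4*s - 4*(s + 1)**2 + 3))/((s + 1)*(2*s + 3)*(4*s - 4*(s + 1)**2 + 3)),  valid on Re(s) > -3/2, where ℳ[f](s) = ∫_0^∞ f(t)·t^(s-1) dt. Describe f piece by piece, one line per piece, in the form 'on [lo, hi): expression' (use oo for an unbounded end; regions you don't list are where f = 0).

on [0, 1): t**(3/2)/2
on [1, 4): 2*sqrt(t)*log(sqrt(t)/2)
on [4, 16): 3*t
on [16, 36): 2*t

peel off the shared t-power: sqrt(t)/2 on [0, 1); 2*log(sqrt(t)/2)/sqrt(t) on [1, 4); 3 on [4, 16); …
reversing the power substitution: t/2 on [0, 1); 2*log(t/2)/t on [1, 2); 3 on [2, 4); …
strip the common scale on t: t on [0, 1/2); log(t)/t on [1/2, 1); 3 on [1, 2); …
treat the 4 regions marked off by 1, 4, 16 separately and sum
over [0, 1), the kernel integral of t**(3/2)/2 enters the sum
the [1, 4) slice contributes ∫ 2*sqrt(t)*log(sqrt(t)/2)·t^(s-1) dt
the [4, 16) slice contributes ∫ 3*t·t^(s-1) dt
over [16, 36), the kernel integral of 2*t enters the sum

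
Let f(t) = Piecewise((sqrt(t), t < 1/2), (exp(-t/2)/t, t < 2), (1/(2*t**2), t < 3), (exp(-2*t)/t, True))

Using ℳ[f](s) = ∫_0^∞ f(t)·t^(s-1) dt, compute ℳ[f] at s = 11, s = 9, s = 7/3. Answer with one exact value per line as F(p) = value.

F(11) = -1010083840*exp(-1) + sqrt(2)/47104 + 1047735*exp(-6)/8 + 19171/18 + 122145247909*exp(-1/4)/256
F(9) = -3507200*exp(-1) + sqrt(2)/9728 + 94545*exp(-6)/16 + 2059/14 + 106028861*exp(-1/4)/64
F(7/3) = -3*2**(1/3)/2 - 2*2**(1/3)*uppergamma(4/3, 1) + 2**(2/3)*uppergamma(4/3, 6)/4 + 3*2**(1/6)/68 + 2*2**(1/3)*uppergamma(4/3, 1/4) + 3*3**(1/3)/2

strip the shared t-power: t**(3/2) on [0, 1/2); exp(-t/2) on [1/2, 2); 1/(2*t) on [2, 3); …
slice at 1/2, 2, 3, transform all 4 pieces, and sum them
the [0, 1/2) slice contributes ∫ sqrt(t)·t^(s-1) dt
over [1/2, 2), the kernel integral of exp(-t/2)/t enters the sum
piece [2, 3): integrate 1/(2*t**2) against the kernel
segment 3 to ∞ holds exp(-2*t)/t; add its integral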